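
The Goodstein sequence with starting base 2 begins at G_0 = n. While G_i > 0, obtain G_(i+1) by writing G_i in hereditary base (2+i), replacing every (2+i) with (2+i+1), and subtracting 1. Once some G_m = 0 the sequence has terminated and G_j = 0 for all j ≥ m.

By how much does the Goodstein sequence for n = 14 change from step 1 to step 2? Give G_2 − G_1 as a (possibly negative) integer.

1171

step 0: 14 = 2^(2 + 1) + 2^2 + 2; sub 3 for 2: 3^(3 + 1) + 3^3 + 3; = 111; G_1 = 111−1 = 110
step 1: 110 = 3^(3 + 1) + 3^3 + 2; sub 4 for 3: 4^(4 + 1) + 4^4 + 2; = 1282; G_2 = 1282−1 = 1281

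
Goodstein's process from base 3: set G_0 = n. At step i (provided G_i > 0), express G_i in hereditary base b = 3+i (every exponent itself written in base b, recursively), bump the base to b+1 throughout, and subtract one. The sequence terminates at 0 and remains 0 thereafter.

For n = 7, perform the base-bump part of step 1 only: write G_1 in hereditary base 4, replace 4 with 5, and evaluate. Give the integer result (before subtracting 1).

10

G_0=7  [base 3] 2·3 + 1  →[3↦4]→  2·4 + 1 = 9  −1 ⇒ G_1=8
G_1=8  [base 4] 2·4  →[4↦5]→  2·5 = 10  −1 ⇒ G_2=9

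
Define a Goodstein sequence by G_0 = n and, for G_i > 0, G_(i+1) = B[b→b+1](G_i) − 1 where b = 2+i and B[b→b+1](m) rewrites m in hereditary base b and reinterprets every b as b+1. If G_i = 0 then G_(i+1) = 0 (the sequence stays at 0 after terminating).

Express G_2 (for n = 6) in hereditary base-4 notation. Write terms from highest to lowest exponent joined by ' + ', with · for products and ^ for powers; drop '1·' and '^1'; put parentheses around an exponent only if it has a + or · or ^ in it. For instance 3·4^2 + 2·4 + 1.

(0) 6|_2 = 2^2 + 2 ↦ 3^3 + 3|_3 = 30 ⇒ 29
(1) 29|_3 = 3^3 + 2 ↦ 4^4 + 2|_4 = 258 ⇒ 257
(2) 257|_4 = 4^4 + 1 ↦ 5^5 + 1|_5 = 3126 ⇒ 3125

4^4 + 1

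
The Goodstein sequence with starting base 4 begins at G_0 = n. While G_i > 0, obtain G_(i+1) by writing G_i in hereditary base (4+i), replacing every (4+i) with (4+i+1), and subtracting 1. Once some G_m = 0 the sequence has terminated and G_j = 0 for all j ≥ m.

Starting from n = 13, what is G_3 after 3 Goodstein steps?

(0) 13|_4 = 3·4 + 1 ↦ 3·5 + 1|_5 = 16 ⇒ 15
(1) 15|_5 = 3·5 ↦ 3·6|_6 = 18 ⇒ 17
(2) 17|_6 = 2·6 + 5 ↦ 2·7 + 5|_7 = 19 ⇒ 18
(3) 18|_7 = 2·7 + 4 ↦ 2·8 + 4|_8 = 20 ⇒ 19

18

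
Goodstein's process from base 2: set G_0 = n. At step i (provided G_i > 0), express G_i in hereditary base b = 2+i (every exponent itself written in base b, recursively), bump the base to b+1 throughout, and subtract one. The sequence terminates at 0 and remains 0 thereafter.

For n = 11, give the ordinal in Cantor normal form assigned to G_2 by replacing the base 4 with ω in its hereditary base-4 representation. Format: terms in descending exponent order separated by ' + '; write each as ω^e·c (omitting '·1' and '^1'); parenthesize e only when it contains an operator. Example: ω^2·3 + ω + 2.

[0] 11 ≡ 2^(2 + 1) + 2 + 1 (base 2). Lift 3: 85. −1: 84.
[1] 84 ≡ 3^(3 + 1) + 3 (base 3). Lift 4: 1028. −1: 1027.

ω^(ω + 1) + 3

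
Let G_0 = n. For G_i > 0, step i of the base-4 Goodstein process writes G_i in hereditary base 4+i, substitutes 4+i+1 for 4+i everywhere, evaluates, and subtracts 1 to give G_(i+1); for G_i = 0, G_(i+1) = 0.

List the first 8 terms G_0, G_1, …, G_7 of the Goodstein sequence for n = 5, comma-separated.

G_0 = 5. HB_4(5) = 4 + 1. Bump = 6. G_1 = 5.
G_1 = 5. HB_5(5) = 5. Bump = 6. G_2 = 5.
G_2 = 5. HB_6(5) = 5. Bump = 5. G_3 = 4.
G_3 = 4. HB_7(4) = 4. Bump = 4. G_4 = 3.
G_4 = 3. HB_8(3) = 3. Bump = 3. G_5 = 2.
G_5 = 2. HB_9(2) = 2. Bump = 2. G_6 = 1.
G_6 = 1. HB_10(1) = 1. Bump = 1. G_7 = 0.

5, 5, 5, 4, 3, 2, 1, 0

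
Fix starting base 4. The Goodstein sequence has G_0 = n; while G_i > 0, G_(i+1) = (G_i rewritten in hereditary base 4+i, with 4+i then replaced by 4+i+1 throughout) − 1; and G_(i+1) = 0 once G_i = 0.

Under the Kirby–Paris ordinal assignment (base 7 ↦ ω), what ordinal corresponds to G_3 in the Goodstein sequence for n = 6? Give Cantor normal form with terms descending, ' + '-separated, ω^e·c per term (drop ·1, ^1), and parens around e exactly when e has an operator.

step 0: 6 = 4 + 2; sub 5 for 4: 5 + 2; = 7; G_1 = 7−1 = 6
step 1: 6 = 5 + 1; sub 6 for 5: 6 + 1; = 7; G_2 = 7−1 = 6
step 2: 6 = 6; sub 7 for 6: 7; = 7; G_3 = 7−1 = 6

6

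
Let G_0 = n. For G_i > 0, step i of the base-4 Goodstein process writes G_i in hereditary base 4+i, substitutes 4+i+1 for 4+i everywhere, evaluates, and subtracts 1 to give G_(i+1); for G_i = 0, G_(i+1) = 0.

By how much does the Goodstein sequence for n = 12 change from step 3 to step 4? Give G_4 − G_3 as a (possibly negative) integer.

(0) 12|_4 = 3·4 ↦ 3·5|_5 = 15 ⇒ 14
(1) 14|_5 = 2·5 + 4 ↦ 2·6 + 4|_6 = 16 ⇒ 15
(2) 15|_6 = 2·6 + 3 ↦ 2·7 + 3|_7 = 17 ⇒ 16
(3) 16|_7 = 2·7 + 2 ↦ 2·8 + 2|_8 = 18 ⇒ 17

1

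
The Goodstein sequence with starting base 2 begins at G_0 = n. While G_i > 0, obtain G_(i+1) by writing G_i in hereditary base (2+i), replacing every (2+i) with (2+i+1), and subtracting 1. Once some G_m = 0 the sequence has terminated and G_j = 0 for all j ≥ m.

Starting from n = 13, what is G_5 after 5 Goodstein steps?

5765998

i=0: 13 = 2^(2 + 1) + 2^2 + 1 (b=2); 2→3: 3^(3 + 1) + 3^3 + 1 = 109; 109−1 = 108
i=1: 108 = 3^(3 + 1) + 3^3 (b=3); 3→4: 4^(4 + 1) + 4^4 = 1280; 1280−1 = 1279
i=2: 1279 = 4^(4 + 1) + 3·4^3 + 3·4^2 + 3·4 + 3 (b=4); 4→5: 5^(5 + 1) + 3·5^3 + 3·5^2 + 3·5 + 3 = 16093; 16093−1 = 16092
i=3: 16092 = 5^(5 + 1) + 3·5^3 + 3·5^2 + 3·5 + 2 (b=5); 5→6: 6^(6 + 1) + 3·6^3 + 3·6^2 + 3·6 + 2 = 280712; 280712−1 = 280711
i=4: 280711 = 6^(6 + 1) + 3·6^3 + 3·6^2 + 3·6 + 1 (b=6); 6→7: 7^(7 + 1) + 3·7^3 + 3·7^2 + 3·7 + 1 = 5765999; 5765999−1 = 5765998
i=5: 5765998 = 7^(7 + 1) + 3·7^3 + 3·7^2 + 3·7 (b=7); 7→8: 8^(8 + 1) + 3·8^3 + 3·8^2 + 3·8 = 134219480; 134219480−1 = 134219479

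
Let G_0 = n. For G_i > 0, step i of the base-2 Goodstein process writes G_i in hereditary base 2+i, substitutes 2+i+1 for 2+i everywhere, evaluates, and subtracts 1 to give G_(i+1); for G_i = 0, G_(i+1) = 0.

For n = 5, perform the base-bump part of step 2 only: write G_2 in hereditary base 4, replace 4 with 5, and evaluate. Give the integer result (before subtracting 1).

468

[0] 5 ≡ 2^2 + 1 (base 2). Lift 3: 28. −1: 27.
[1] 27 ≡ 3^3 (base 3). Lift 4: 256. −1: 255.
[2] 255 ≡ 3·4^3 + 3·4^2 + 3·4 + 3 (base 4). Lift 5: 468. −1: 467.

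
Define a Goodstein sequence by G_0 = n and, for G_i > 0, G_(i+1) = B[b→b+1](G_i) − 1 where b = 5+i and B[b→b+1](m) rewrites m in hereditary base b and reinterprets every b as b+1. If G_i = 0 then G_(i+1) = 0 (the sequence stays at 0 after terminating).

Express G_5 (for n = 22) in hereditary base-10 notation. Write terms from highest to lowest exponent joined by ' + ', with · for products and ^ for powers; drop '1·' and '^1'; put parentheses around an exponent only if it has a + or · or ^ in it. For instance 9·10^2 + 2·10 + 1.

3·10 + 5

[0] 22 ≡ 4·5 + 2 (base 5). Lift 6: 26. −1: 25.
[1] 25 ≡ 4·6 + 1 (base 6). Lift 7: 29. −1: 28.
[2] 28 ≡ 4·7 (base 7). Lift 8: 32. −1: 31.
[3] 31 ≡ 3·8 + 7 (base 8). Lift 9: 34. −1: 33.
[4] 33 ≡ 3·9 + 6 (base 9). Lift 10: 36. −1: 35.
[5] 35 ≡ 3·10 + 5 (base 10). Lift 11: 38. −1: 37.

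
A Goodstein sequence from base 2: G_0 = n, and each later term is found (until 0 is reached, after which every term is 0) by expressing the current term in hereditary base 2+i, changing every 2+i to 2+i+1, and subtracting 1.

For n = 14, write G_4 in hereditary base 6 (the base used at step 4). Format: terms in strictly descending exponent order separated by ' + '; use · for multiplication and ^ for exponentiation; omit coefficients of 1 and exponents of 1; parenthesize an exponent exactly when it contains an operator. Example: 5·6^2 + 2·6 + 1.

6^(6 + 1) + 5·6^5 + 5·6^4 + 5·6^3 + 5·6^2 + 5·6 + 5

14 —HB2→ 2^(2 + 1) + 2^2 + 2 —bump→ 3^(3 + 1) + 3^3 + 3 = 111 —(−1)→ 110
110 —HB3→ 3^(3 + 1) + 3^3 + 2 —bump→ 4^(4 + 1) + 4^4 + 2 = 1282 —(−1)→ 1281
1281 —HB4→ 4^(4 + 1) + 4^4 + 1 —bump→ 5^(5 + 1) + 5^5 + 1 = 18751 —(−1)→ 18750
18750 —HB5→ 5^(5 + 1) + 5^5 —bump→ 6^(6 + 1) + 6^6 = 326592 —(−1)→ 326591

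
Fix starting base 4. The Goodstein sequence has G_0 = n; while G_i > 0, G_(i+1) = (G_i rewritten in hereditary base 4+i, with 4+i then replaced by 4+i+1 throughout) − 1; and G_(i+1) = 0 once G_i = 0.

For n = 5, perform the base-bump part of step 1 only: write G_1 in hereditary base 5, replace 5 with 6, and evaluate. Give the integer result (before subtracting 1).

6

step 0: 5 = 4 + 1; sub 5 for 4: 5 + 1; = 6; G_1 = 6−1 = 5
step 1: 5 = 5; sub 6 for 5: 6; = 6; G_2 = 6−1 = 5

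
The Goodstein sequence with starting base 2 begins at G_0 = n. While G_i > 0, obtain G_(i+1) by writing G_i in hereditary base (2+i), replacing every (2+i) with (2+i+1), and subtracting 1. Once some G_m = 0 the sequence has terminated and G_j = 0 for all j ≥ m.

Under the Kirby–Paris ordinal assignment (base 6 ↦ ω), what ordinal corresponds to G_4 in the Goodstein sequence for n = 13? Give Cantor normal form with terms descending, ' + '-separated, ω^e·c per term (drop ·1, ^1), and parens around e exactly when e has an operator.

ω^(ω + 1) + ω^3·3 + ω^2·3 + ω·3 + 1

i=0: 13 = 2^(2 + 1) + 2^2 + 1 (b=2); 2→3: 3^(3 + 1) + 3^3 + 1 = 109; 109−1 = 108
i=1: 108 = 3^(3 + 1) + 3^3 (b=3); 3→4: 4^(4 + 1) + 4^4 = 1280; 1280−1 = 1279
i=2: 1279 = 4^(4 + 1) + 3·4^3 + 3·4^2 + 3·4 + 3 (b=4); 4→5: 5^(5 + 1) + 3·5^3 + 3·5^2 + 3·5 + 3 = 16093; 16093−1 = 16092
i=3: 16092 = 5^(5 + 1) + 3·5^3 + 3·5^2 + 3·5 + 2 (b=5); 5→6: 6^(6 + 1) + 3·6^3 + 3·6^2 + 3·6 + 2 = 280712; 280712−1 = 280711
i=4: 280711 = 6^(6 + 1) + 3·6^3 + 3·6^2 + 3·6 + 1 (b=6); 6→7: 7^(7 + 1) + 3·7^3 + 3·7^2 + 3·7 + 1 = 5765999; 5765999−1 = 5765998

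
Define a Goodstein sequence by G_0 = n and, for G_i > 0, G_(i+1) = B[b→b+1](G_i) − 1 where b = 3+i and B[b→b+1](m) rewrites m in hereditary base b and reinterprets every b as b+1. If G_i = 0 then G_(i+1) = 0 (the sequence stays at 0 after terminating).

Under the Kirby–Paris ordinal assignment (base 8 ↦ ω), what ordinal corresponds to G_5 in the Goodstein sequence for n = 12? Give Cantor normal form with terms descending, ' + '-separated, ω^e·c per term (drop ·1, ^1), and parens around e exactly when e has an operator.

ω·7 + 7

base 3: 12 = 3^2 + 3; at 4: 4^2 + 4 = 20; next = 19
base 4: 19 = 4^2 + 3; at 5: 5^2 + 3 = 28; next = 27
base 5: 27 = 5^2 + 2; at 6: 6^2 + 2 = 38; next = 37
base 6: 37 = 6^2 + 1; at 7: 7^2 + 1 = 50; next = 49
base 7: 49 = 7^2; at 8: 8^2 = 64; next = 63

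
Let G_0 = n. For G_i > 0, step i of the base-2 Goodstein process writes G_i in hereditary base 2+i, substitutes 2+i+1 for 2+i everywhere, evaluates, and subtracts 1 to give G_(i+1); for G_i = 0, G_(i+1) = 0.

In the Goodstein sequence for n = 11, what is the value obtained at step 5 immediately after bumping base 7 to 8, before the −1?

134217728

(0) 11|_2 = 2^(2 + 1) + 2 + 1 ↦ 3^(3 + 1) + 3 + 1|_3 = 85 ⇒ 84
(1) 84|_3 = 3^(3 + 1) + 3 ↦ 4^(4 + 1) + 4|_4 = 1028 ⇒ 1027
(2) 1027|_4 = 4^(4 + 1) + 3 ↦ 5^(5 + 1) + 3|_5 = 15628 ⇒ 15627
(3) 15627|_5 = 5^(5 + 1) + 2 ↦ 6^(6 + 1) + 2|_6 = 279938 ⇒ 279937
(4) 279937|_6 = 6^(6 + 1) + 1 ↦ 7^(7 + 1) + 1|_7 = 5764802 ⇒ 5764801
(5) 5764801|_7 = 7^(7 + 1) ↦ 8^(8 + 1)|_8 = 134217728 ⇒ 134217727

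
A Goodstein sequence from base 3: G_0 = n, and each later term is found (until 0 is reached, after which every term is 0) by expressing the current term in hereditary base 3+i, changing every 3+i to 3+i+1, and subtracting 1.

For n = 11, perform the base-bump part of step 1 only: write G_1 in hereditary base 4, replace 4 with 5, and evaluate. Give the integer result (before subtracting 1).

26

base 3: 11 = 3^2 + 2; at 4: 4^2 + 2 = 18; next = 17
base 4: 17 = 4^2 + 1; at 5: 5^2 + 1 = 26; next = 25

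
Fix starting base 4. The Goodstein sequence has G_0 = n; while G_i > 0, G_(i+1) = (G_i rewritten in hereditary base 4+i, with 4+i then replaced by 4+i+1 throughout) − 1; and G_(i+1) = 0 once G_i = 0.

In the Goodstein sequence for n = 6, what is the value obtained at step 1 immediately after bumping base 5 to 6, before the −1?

i=0: 6 = 4 + 2 (b=4); 4→5: 5 + 2 = 7; 7−1 = 6
i=1: 6 = 5 + 1 (b=5); 5→6: 6 + 1 = 7; 7−1 = 6

7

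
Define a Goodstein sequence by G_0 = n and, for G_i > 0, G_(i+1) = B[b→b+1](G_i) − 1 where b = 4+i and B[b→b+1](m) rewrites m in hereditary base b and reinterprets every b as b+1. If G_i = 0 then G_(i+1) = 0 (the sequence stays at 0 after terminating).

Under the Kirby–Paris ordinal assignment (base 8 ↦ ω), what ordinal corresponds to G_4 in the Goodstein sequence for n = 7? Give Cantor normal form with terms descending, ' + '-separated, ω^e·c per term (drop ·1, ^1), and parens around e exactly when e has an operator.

7

(0) 7|_4 = 4 + 3 ↦ 5 + 3|_5 = 8 ⇒ 7
(1) 7|_5 = 5 + 2 ↦ 6 + 2|_6 = 8 ⇒ 7
(2) 7|_6 = 6 + 1 ↦ 7 + 1|_7 = 8 ⇒ 7
(3) 7|_7 = 7 ↦ 8|_8 = 8 ⇒ 7
(4) 7|_8 = 7 ↦ 7|_9 = 7 ⇒ 6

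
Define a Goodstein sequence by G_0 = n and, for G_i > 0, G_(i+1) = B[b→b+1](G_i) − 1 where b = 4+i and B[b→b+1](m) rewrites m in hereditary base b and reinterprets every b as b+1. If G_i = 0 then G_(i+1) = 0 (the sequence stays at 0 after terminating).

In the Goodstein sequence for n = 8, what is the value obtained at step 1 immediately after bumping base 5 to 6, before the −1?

i=0: 8 = 2·4 (b=4); 4→5: 2·5 = 10; 10−1 = 9
i=1: 9 = 5 + 4 (b=5); 5→6: 6 + 4 = 10; 10−1 = 9

10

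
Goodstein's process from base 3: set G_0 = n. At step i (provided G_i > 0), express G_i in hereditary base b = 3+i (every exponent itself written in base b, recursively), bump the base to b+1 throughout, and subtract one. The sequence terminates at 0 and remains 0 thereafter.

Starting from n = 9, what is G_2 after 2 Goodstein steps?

17

G_0=9  [base 3] 3^2  →[3↦4]→  4^2 = 16  −1 ⇒ G_1=15
G_1=15  [base 4] 3·4 + 3  →[4↦5]→  3·5 + 3 = 18  −1 ⇒ G_2=17
G_2=17  [base 5] 3·5 + 2  →[5↦6]→  3·6 + 2 = 20  −1 ⇒ G_3=19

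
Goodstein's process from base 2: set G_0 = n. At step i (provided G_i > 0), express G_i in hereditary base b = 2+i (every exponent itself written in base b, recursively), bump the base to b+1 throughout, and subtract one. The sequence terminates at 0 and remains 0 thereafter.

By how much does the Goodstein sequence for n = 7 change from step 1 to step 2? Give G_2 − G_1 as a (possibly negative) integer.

G_0=7  [base 2] 2^2 + 2 + 1  →[2↦3]→  3^3 + 3 + 1 = 31  −1 ⇒ G_1=30
G_1=30  [base 3] 3^3 + 3  →[3↦4]→  4^4 + 4 = 260  −1 ⇒ G_2=259

229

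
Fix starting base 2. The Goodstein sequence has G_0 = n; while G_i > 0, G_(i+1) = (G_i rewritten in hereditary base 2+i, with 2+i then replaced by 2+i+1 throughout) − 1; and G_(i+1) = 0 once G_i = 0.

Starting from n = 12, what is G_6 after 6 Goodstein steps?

step 0: 12 = 2^(2 + 1) + 2^2; sub 3 for 2: 3^(3 + 1) + 3^3; = 108; G_1 = 108−1 = 107
step 1: 107 = 3^(3 + 1) + 2·3^2 + 2·3 + 2; sub 4 for 3: 4^(4 + 1) + 2·4^2 + 2·4 + 2; = 1066; G_2 = 1066−1 = 1065
step 2: 1065 = 4^(4 + 1) + 2·4^2 + 2·4 + 1; sub 5 for 4: 5^(5 + 1) + 2·5^2 + 2·5 + 1; = 15686; G_3 = 15686−1 = 15685
step 3: 15685 = 5^(5 + 1) + 2·5^2 + 2·5; sub 6 for 5: 6^(6 + 1) + 2·6^2 + 2·6; = 280020; G_4 = 280020−1 = 280019
step 4: 280019 = 6^(6 + 1) + 2·6^2 + 6 + 5; sub 7 for 6: 7^(7 + 1) + 2·7^2 + 7 + 5; = 5764911; G_5 = 5764911−1 = 5764910
step 5: 5764910 = 7^(7 + 1) + 2·7^2 + 7 + 4; sub 8 for 7: 8^(8 + 1) + 2·8^2 + 8 + 4; = 134217868; G_6 = 134217868−1 = 134217867
step 6: 134217867 = 8^(8 + 1) + 2·8^2 + 8 + 3; sub 9 for 8: 9^(9 + 1) + 2·9^2 + 9 + 3; = 3486784575; G_7 = 3486784575−1 = 3486784574

134217867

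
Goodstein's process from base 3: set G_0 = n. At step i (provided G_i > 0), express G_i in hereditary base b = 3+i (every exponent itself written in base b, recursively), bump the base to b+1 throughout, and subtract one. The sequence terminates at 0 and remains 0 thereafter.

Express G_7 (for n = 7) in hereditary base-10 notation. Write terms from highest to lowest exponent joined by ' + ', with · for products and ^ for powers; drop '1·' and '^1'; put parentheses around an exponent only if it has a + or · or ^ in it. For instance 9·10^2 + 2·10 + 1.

i=0: 7 = 2·3 + 1 (b=3); 3→4: 2·4 + 1 = 9; 9−1 = 8
i=1: 8 = 2·4 (b=4); 4→5: 2·5 = 10; 10−1 = 9
i=2: 9 = 5 + 4 (b=5); 5→6: 6 + 4 = 10; 10−1 = 9
i=3: 9 = 6 + 3 (b=6); 6→7: 7 + 3 = 10; 10−1 = 9
i=4: 9 = 7 + 2 (b=7); 7→8: 8 + 2 = 10; 10−1 = 9
i=5: 9 = 8 + 1 (b=8); 8→9: 9 + 1 = 10; 10−1 = 9
i=6: 9 = 9 (b=9); 9→10: 10 = 10; 10−1 = 9
i=7: 9 = 9 (b=10); 10→11: 9 = 9; 9−1 = 8

9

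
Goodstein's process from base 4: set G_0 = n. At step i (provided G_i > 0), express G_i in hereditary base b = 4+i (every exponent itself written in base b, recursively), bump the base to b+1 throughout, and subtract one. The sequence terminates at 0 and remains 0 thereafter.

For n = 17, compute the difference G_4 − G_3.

G_0=17  [base 4] 4^2 + 1  →[4↦5]→  5^2 + 1 = 26  −1 ⇒ G_1=25
G_1=25  [base 5] 5^2  →[5↦6]→  6^2 = 36  −1 ⇒ G_2=35
G_2=35  [base 6] 5·6 + 5  →[6↦7]→  5·7 + 5 = 40  −1 ⇒ G_3=39
G_3=39  [base 7] 5·7 + 4  →[7↦8]→  5·8 + 4 = 44  −1 ⇒ G_4=43

4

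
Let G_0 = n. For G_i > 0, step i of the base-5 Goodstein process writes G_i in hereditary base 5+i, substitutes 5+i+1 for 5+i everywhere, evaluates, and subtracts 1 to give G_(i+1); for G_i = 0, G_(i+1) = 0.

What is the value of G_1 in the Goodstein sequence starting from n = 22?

G_0=22  [base 5] 4·5 + 2  →[5↦6]→  4·6 + 2 = 26  −1 ⇒ G_1=25
G_1=25  [base 6] 4·6 + 1  →[6↦7]→  4·7 + 1 = 29  −1 ⇒ G_2=28

25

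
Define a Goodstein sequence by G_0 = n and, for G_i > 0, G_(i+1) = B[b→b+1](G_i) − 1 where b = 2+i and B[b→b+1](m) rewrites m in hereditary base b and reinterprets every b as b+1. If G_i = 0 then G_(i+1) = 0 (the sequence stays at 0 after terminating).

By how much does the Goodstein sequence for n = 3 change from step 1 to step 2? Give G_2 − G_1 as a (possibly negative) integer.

0

base 2: 3 = 2 + 1; at 3: 3 + 1 = 4; next = 3
base 3: 3 = 3; at 4: 4 = 4; next = 3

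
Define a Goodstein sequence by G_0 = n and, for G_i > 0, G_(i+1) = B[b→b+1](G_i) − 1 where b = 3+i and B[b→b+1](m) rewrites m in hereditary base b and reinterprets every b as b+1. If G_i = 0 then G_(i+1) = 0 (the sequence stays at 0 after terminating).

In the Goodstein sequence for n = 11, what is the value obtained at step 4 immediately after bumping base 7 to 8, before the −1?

44

base 3: 11 = 3^2 + 2; at 4: 4^2 + 2 = 18; next = 17
base 4: 17 = 4^2 + 1; at 5: 5^2 + 1 = 26; next = 25
base 5: 25 = 5^2; at 6: 6^2 = 36; next = 35
base 6: 35 = 5·6 + 5; at 7: 5·7 + 5 = 40; next = 39
base 7: 39 = 5·7 + 4; at 8: 5·8 + 4 = 44; next = 43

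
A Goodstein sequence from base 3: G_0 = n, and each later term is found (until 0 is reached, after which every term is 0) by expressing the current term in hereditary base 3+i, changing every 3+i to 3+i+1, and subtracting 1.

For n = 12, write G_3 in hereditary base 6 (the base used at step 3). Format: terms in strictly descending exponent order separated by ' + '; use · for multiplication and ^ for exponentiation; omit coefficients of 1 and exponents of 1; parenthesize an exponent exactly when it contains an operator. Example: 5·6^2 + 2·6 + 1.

12 —HB3→ 3^2 + 3 —bump→ 4^2 + 4 = 20 —(−1)→ 19
19 —HB4→ 4^2 + 3 —bump→ 5^2 + 3 = 28 —(−1)→ 27
27 —HB5→ 5^2 + 2 —bump→ 6^2 + 2 = 38 —(−1)→ 37

6^2 + 1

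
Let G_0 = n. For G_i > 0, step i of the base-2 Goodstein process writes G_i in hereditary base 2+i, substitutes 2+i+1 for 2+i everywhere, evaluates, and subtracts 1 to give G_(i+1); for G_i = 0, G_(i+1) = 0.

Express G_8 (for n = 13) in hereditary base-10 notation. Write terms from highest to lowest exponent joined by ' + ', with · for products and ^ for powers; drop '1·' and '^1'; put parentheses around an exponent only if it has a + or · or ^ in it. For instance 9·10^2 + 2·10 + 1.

13 —HB2→ 2^(2 + 1) + 2^2 + 1 —bump→ 3^(3 + 1) + 3^3 + 1 = 109 —(−1)→ 108
108 —HB3→ 3^(3 + 1) + 3^3 —bump→ 4^(4 + 1) + 4^4 = 1280 —(−1)→ 1279
1279 —HB4→ 4^(4 + 1) + 3·4^3 + 3·4^2 + 3·4 + 3 —bump→ 5^(5 + 1) + 3·5^3 + 3·5^2 + 3·5 + 3 = 16093 —(−1)→ 16092
16092 —HB5→ 5^(5 + 1) + 3·5^3 + 3·5^2 + 3·5 + 2 —bump→ 6^(6 + 1) + 3·6^3 + 3·6^2 + 3·6 + 2 = 280712 —(−1)→ 280711
280711 —HB6→ 6^(6 + 1) + 3·6^3 + 3·6^2 + 3·6 + 1 —bump→ 7^(7 + 1) + 3·7^3 + 3·7^2 + 3·7 + 1 = 5765999 —(−1)→ 5765998
5765998 —HB7→ 7^(7 + 1) + 3·7^3 + 3·7^2 + 3·7 —bump→ 8^(8 + 1) + 3·8^3 + 3·8^2 + 3·8 = 134219480 —(−1)→ 134219479
134219479 —HB8→ 8^(8 + 1) + 3·8^3 + 3·8^2 + 2·8 + 7 —bump→ 9^(9 + 1) + 3·9^3 + 3·9^2 + 2·9 + 7 = 3486786856 —(−1)→ 3486786855
3486786855 —HB9→ 9^(9 + 1) + 3·9^3 + 3·9^2 + 2·9 + 6 —bump→ 10^(10 + 1) + 3·10^3 + 3·10^2 + 2·10 + 6 = 100000003326 —(−1)→ 100000003325

10^(10 + 1) + 3·10^3 + 3·10^2 + 2·10 + 5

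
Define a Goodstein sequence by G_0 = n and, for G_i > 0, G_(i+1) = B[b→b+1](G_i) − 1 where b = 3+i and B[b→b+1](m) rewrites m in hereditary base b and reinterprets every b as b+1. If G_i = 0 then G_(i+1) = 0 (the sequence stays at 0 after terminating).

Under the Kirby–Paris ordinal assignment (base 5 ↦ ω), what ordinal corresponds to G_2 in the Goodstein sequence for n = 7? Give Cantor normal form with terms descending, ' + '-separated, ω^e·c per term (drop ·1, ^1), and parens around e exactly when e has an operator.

base 3: 7 = 2·3 + 1; at 4: 2·4 + 1 = 9; next = 8
base 4: 8 = 2·4; at 5: 2·5 = 10; next = 9
base 5: 9 = 5 + 4; at 6: 6 + 4 = 10; next = 9

ω + 4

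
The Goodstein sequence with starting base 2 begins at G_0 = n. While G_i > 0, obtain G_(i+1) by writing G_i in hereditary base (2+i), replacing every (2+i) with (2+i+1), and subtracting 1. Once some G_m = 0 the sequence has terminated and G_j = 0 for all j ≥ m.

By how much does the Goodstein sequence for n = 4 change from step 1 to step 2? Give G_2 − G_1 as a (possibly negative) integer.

step 0: 4 = 2^2; sub 3 for 2: 3^3; = 27; G_1 = 27−1 = 26
step 1: 26 = 2·3^2 + 2·3 + 2; sub 4 for 3: 2·4^2 + 2·4 + 2; = 42; G_2 = 42−1 = 41

15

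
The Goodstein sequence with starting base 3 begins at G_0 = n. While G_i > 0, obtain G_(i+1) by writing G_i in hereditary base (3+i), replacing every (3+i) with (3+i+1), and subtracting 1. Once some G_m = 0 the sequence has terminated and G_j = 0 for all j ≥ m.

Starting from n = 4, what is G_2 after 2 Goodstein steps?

4

G_0 = 4. HB_3(4) = 3 + 1. Bump = 5. G_1 = 4.
G_1 = 4. HB_4(4) = 4. Bump = 5. G_2 = 4.
G_2 = 4. HB_5(4) = 4. Bump = 4. G_3 = 3.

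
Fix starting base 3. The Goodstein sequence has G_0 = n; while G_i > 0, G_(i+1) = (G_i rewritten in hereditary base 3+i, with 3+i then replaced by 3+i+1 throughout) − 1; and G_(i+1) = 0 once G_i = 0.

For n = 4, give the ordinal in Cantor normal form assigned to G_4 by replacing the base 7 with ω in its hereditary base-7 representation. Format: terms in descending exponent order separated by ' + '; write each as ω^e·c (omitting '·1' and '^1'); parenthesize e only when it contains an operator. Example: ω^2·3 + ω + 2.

2

G_0=4  [base 3] 3 + 1  →[3↦4]→  4 + 1 = 5  −1 ⇒ G_1=4
G_1=4  [base 4] 4  →[4↦5]→  5 = 5  −1 ⇒ G_2=4
G_2=4  [base 5] 4  →[5↦6]→  4 = 4  −1 ⇒ G_3=3
G_3=3  [base 6] 3  →[6↦7]→  3 = 3  −1 ⇒ G_4=2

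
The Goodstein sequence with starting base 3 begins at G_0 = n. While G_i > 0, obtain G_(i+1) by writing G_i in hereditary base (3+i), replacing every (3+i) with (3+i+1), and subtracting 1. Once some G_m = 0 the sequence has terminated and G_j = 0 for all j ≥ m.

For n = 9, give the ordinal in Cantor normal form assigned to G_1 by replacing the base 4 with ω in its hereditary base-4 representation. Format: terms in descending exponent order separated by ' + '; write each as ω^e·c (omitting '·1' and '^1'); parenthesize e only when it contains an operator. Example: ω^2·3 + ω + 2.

9 —HB3→ 3^2 —bump→ 4^2 = 16 —(−1)→ 15
15 —HB4→ 3·4 + 3 —bump→ 3·5 + 3 = 18 —(−1)→ 17

ω·3 + 3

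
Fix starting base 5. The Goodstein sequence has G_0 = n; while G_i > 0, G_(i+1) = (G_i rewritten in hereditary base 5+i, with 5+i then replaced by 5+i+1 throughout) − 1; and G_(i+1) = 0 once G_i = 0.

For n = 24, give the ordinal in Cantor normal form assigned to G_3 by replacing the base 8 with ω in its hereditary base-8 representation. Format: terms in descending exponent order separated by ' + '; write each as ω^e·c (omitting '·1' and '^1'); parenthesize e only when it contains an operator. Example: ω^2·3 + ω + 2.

i=0: 24 = 4·5 + 4 (b=5); 5→6: 4·6 + 4 = 28; 28−1 = 27
i=1: 27 = 4·6 + 3 (b=6); 6→7: 4·7 + 3 = 31; 31−1 = 30
i=2: 30 = 4·7 + 2 (b=7); 7→8: 4·8 + 2 = 34; 34−1 = 33
i=3: 33 = 4·8 + 1 (b=8); 8→9: 4·9 + 1 = 37; 37−1 = 36

ω·4 + 1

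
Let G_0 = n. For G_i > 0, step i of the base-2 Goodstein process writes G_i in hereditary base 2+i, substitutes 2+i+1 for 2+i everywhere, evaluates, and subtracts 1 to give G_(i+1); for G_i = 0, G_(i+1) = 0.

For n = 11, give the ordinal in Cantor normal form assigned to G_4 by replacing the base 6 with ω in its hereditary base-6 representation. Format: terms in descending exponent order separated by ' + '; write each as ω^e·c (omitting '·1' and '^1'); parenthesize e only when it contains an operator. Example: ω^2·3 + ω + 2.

ω^(ω + 1) + 1

11 —HB2→ 2^(2 + 1) + 2 + 1 —bump→ 3^(3 + 1) + 3 + 1 = 85 —(−1)→ 84
84 —HB3→ 3^(3 + 1) + 3 —bump→ 4^(4 + 1) + 4 = 1028 —(−1)→ 1027
1027 —HB4→ 4^(4 + 1) + 3 —bump→ 5^(5 + 1) + 3 = 15628 —(−1)→ 15627
15627 —HB5→ 5^(5 + 1) + 2 —bump→ 6^(6 + 1) + 2 = 279938 —(−1)→ 279937
279937 —HB6→ 6^(6 + 1) + 1 —bump→ 7^(7 + 1) + 1 = 5764802 —(−1)→ 5764801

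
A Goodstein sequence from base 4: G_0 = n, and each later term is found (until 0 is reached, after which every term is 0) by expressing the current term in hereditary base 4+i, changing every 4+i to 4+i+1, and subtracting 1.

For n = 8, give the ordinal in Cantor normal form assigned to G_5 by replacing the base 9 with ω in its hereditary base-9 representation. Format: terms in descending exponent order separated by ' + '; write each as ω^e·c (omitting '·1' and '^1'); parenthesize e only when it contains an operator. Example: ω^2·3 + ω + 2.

ω

8 —HB4→ 2·4 —bump→ 2·5 = 10 —(−1)→ 9
9 —HB5→ 5 + 4 —bump→ 6 + 4 = 10 —(−1)→ 9
9 —HB6→ 6 + 3 —bump→ 7 + 3 = 10 —(−1)→ 9
9 —HB7→ 7 + 2 —bump→ 8 + 2 = 10 —(−1)→ 9
9 —HB8→ 8 + 1 —bump→ 9 + 1 = 10 —(−1)→ 9
9 —HB9→ 9 —bump→ 10 = 10 —(−1)→ 9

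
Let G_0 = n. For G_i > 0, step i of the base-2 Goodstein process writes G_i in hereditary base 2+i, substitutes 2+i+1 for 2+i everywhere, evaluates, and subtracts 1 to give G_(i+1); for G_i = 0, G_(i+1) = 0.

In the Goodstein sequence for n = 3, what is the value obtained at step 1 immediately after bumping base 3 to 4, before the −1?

4

base 2: 3 = 2 + 1; at 3: 3 + 1 = 4; next = 3
base 3: 3 = 3; at 4: 4 = 4; next = 3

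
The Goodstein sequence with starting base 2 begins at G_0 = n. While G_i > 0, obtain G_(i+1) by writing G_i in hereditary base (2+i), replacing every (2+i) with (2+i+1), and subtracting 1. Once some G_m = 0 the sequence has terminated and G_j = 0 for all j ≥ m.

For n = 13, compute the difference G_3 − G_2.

[0] 13 ≡ 2^(2 + 1) + 2^2 + 1 (base 2). Lift 3: 109. −1: 108.
[1] 108 ≡ 3^(3 + 1) + 3^3 (base 3). Lift 4: 1280. −1: 1279.
[2] 1279 ≡ 4^(4 + 1) + 3·4^3 + 3·4^2 + 3·4 + 3 (base 4). Lift 5: 16093. −1: 16092.

14813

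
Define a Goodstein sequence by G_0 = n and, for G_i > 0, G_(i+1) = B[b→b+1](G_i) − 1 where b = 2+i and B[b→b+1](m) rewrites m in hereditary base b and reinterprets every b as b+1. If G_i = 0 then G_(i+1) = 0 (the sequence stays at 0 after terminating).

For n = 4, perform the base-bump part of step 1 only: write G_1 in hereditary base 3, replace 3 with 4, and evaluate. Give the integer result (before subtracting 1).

42

4 —HB2→ 2^2 —bump→ 3^3 = 27 —(−1)→ 26
26 —HB3→ 2·3^2 + 2·3 + 2 —bump→ 2·4^2 + 2·4 + 2 = 42 —(−1)→ 41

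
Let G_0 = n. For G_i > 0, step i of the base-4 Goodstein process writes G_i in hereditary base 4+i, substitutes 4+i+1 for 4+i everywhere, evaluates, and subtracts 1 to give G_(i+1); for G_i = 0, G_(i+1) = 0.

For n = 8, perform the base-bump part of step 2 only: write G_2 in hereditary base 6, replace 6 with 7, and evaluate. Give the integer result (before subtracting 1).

10

i=0: 8 = 2·4 (b=4); 4→5: 2·5 = 10; 10−1 = 9
i=1: 9 = 5 + 4 (b=5); 5→6: 6 + 4 = 10; 10−1 = 9
i=2: 9 = 6 + 3 (b=6); 6→7: 7 + 3 = 10; 10−1 = 9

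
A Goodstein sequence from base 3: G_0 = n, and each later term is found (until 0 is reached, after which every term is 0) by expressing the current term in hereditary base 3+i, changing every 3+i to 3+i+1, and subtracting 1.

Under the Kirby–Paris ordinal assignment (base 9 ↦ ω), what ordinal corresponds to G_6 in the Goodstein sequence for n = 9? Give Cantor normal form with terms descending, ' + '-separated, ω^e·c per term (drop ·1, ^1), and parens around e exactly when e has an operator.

ω·2 + 6

step 0: 9 = 3^2; sub 4 for 3: 4^2; = 16; G_1 = 16−1 = 15
step 1: 15 = 3·4 + 3; sub 5 for 4: 3·5 + 3; = 18; G_2 = 18−1 = 17
step 2: 17 = 3·5 + 2; sub 6 for 5: 3·6 + 2; = 20; G_3 = 20−1 = 19
step 3: 19 = 3·6 + 1; sub 7 for 6: 3·7 + 1; = 22; G_4 = 22−1 = 21
step 4: 21 = 3·7; sub 8 for 7: 3·8; = 24; G_5 = 24−1 = 23
step 5: 23 = 2·8 + 7; sub 9 for 8: 2·9 + 7; = 25; G_6 = 25−1 = 24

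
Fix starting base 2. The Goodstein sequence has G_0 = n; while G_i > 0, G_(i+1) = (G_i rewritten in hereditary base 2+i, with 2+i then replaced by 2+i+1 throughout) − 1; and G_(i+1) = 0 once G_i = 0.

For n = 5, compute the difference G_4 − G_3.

308

G_0 = 5. HB_2(5) = 2^2 + 1. Bump = 28. G_1 = 27.
G_1 = 27. HB_3(27) = 3^3. Bump = 256. G_2 = 255.
G_2 = 255. HB_4(255) = 3·4^3 + 3·4^2 + 3·4 + 3. Bump = 468. G_3 = 467.
G_3 = 467. HB_5(467) = 3·5^3 + 3·5^2 + 3·5 + 2. Bump = 776. G_4 = 775.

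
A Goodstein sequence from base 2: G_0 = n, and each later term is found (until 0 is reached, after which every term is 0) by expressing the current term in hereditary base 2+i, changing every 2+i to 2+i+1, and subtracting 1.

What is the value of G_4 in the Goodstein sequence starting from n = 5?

[0] 5 ≡ 2^2 + 1 (base 2). Lift 3: 28. −1: 27.
[1] 27 ≡ 3^3 (base 3). Lift 4: 256. −1: 255.
[2] 255 ≡ 3·4^3 + 3·4^2 + 3·4 + 3 (base 4). Lift 5: 468. −1: 467.
[3] 467 ≡ 3·5^3 + 3·5^2 + 3·5 + 2 (base 5). Lift 6: 776. −1: 775.

775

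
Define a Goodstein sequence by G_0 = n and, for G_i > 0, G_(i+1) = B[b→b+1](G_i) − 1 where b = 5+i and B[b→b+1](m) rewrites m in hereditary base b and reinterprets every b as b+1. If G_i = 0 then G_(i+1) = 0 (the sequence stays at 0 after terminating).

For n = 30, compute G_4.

step 0: 30 = 5^2 + 5; sub 6 for 5: 6^2 + 6; = 42; G_1 = 42−1 = 41
step 1: 41 = 6^2 + 5; sub 7 for 6: 7^2 + 5; = 54; G_2 = 54−1 = 53
step 2: 53 = 7^2 + 4; sub 8 for 7: 8^2 + 4; = 68; G_3 = 68−1 = 67
step 3: 67 = 8^2 + 3; sub 9 for 8: 9^2 + 3; = 84; G_4 = 84−1 = 83
step 4: 83 = 9^2 + 2; sub 10 for 9: 10^2 + 2; = 102; G_5 = 102−1 = 101

83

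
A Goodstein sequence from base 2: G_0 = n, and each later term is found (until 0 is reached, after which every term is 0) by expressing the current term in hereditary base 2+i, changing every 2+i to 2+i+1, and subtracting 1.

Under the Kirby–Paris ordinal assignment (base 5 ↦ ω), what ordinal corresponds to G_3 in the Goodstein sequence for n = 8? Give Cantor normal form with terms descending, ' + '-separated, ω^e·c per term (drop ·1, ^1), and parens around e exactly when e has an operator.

ω^ω·2 + ω^2·2 + ω·2

step 0: 8 = 2^(2 + 1); sub 3 for 2: 3^(3 + 1); = 81; G_1 = 81−1 = 80
step 1: 80 = 2·3^3 + 2·3^2 + 2·3 + 2; sub 4 for 3: 2·4^4 + 2·4^2 + 2·4 + 2; = 554; G_2 = 554−1 = 553
step 2: 553 = 2·4^4 + 2·4^2 + 2·4 + 1; sub 5 for 4: 2·5^5 + 2·5^2 + 2·5 + 1; = 6311; G_3 = 6311−1 = 6310
step 3: 6310 = 2·5^5 + 2·5^2 + 2·5; sub 6 for 5: 2·6^6 + 2·6^2 + 2·6; = 93396; G_4 = 93396−1 = 93395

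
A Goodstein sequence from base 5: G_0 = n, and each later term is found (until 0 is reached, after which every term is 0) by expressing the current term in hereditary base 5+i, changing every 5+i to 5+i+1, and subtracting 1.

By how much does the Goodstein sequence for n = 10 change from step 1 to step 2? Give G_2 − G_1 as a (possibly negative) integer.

G_0=10  [base 5] 2·5  →[5↦6]→  2·6 = 12  −1 ⇒ G_1=11
G_1=11  [base 6] 6 + 5  →[6↦7]→  7 + 5 = 12  −1 ⇒ G_2=11

0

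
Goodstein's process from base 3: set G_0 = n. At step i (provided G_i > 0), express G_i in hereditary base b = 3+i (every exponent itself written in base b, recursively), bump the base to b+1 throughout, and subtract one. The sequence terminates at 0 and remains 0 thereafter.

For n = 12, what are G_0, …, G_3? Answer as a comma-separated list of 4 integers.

12, 19, 27, 37

G_0=12  [base 3] 3^2 + 3  →[3↦4]→  4^2 + 4 = 20  −1 ⇒ G_1=19
G_1=19  [base 4] 4^2 + 3  →[4↦5]→  5^2 + 3 = 28  −1 ⇒ G_2=27
G_2=27  [base 5] 5^2 + 2  →[5↦6]→  6^2 + 2 = 38  −1 ⇒ G_3=37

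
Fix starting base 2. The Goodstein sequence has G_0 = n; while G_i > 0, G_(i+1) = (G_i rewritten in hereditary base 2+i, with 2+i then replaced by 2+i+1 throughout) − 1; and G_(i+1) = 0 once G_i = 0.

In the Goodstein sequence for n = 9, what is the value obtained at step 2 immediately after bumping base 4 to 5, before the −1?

G_0=9  [base 2] 2^(2 + 1) + 1  →[2↦3]→  3^(3 + 1) + 1 = 82  −1 ⇒ G_1=81
G_1=81  [base 3] 3^(3 + 1)  →[3↦4]→  4^(4 + 1) = 1024  −1 ⇒ G_2=1023
G_2=1023  [base 4] 3·4^4 + 3·4^3 + 3·4^2 + 3·4 + 3  →[4↦5]→  3·5^5 + 3·5^3 + 3·5^2 + 3·5 + 3 = 9843  −1 ⇒ G_3=9842

9843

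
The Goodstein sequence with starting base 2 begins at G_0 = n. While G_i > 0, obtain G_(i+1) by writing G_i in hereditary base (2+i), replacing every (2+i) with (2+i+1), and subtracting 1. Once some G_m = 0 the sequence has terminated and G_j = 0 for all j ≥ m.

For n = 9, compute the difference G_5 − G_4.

G_0 = 9. HB_2(9) = 2^(2 + 1) + 1. Bump = 82. G_1 = 81.
G_1 = 81. HB_3(81) = 3^(3 + 1). Bump = 1024. G_2 = 1023.
G_2 = 1023. HB_4(1023) = 3·4^4 + 3·4^3 + 3·4^2 + 3·4 + 3. Bump = 9843. G_3 = 9842.
G_3 = 9842. HB_5(9842) = 3·5^5 + 3·5^3 + 3·5^2 + 3·5 + 2. Bump = 140744. G_4 = 140743.
G_4 = 140743. HB_6(140743) = 3·6^6 + 3·6^3 + 3·6^2 + 3·6 + 1. Bump = 2471827. G_5 = 2471826.

2331083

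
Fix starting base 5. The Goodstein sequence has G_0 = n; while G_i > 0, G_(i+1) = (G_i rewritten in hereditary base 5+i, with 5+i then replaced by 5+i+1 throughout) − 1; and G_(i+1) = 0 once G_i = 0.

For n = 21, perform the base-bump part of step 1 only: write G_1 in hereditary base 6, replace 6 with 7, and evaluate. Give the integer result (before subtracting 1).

28

[0] 21 ≡ 4·5 + 1 (base 5). Lift 6: 25. −1: 24.
[1] 24 ≡ 4·6 (base 6). Lift 7: 28. −1: 27.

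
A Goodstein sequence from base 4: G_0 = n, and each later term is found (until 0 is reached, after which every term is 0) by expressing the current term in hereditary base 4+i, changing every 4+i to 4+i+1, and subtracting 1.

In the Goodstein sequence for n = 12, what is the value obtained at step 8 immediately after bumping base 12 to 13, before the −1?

20

base 4: 12 = 3·4; at 5: 3·5 = 15; next = 14
base 5: 14 = 2·5 + 4; at 6: 2·6 + 4 = 16; next = 15
base 6: 15 = 2·6 + 3; at 7: 2·7 + 3 = 17; next = 16
base 7: 16 = 2·7 + 2; at 8: 2·8 + 2 = 18; next = 17
base 8: 17 = 2·8 + 1; at 9: 2·9 + 1 = 19; next = 18
base 9: 18 = 2·9; at 10: 2·10 = 20; next = 19
base 10: 19 = 10 + 9; at 11: 11 + 9 = 20; next = 19
base 11: 19 = 11 + 8; at 12: 12 + 8 = 20; next = 19
base 12: 19 = 12 + 7; at 13: 13 + 7 = 20; next = 19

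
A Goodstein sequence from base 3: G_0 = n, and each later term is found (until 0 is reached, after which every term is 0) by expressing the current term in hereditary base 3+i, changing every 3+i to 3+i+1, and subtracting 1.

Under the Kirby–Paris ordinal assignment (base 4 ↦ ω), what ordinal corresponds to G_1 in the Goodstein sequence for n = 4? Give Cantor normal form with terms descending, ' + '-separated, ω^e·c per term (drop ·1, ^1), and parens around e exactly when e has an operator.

ω

step 0: 4 = 3 + 1; sub 4 for 3: 4 + 1; = 5; G_1 = 5−1 = 4
step 1: 4 = 4; sub 5 for 4: 5; = 5; G_2 = 5−1 = 4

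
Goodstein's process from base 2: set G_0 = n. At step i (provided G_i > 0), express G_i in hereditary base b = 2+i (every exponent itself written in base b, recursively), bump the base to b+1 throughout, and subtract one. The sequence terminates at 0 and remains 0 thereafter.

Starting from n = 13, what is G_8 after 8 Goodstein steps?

100000003325

13 —HB2→ 2^(2 + 1) + 2^2 + 1 —bump→ 3^(3 + 1) + 3^3 + 1 = 109 —(−1)→ 108
108 —HB3→ 3^(3 + 1) + 3^3 —bump→ 4^(4 + 1) + 4^4 = 1280 —(−1)→ 1279
1279 —HB4→ 4^(4 + 1) + 3·4^3 + 3·4^2 + 3·4 + 3 —bump→ 5^(5 + 1) + 3·5^3 + 3·5^2 + 3·5 + 3 = 16093 —(−1)→ 16092
16092 —HB5→ 5^(5 + 1) + 3·5^3 + 3·5^2 + 3·5 + 2 —bump→ 6^(6 + 1) + 3·6^3 + 3·6^2 + 3·6 + 2 = 280712 —(−1)→ 280711
280711 —HB6→ 6^(6 + 1) + 3·6^3 + 3·6^2 + 3·6 + 1 —bump→ 7^(7 + 1) + 3·7^3 + 3·7^2 + 3·7 + 1 = 5765999 —(−1)→ 5765998
5765998 —HB7→ 7^(7 + 1) + 3·7^3 + 3·7^2 + 3·7 —bump→ 8^(8 + 1) + 3·8^3 + 3·8^2 + 3·8 = 134219480 —(−1)→ 134219479
134219479 —HB8→ 8^(8 + 1) + 3·8^3 + 3·8^2 + 2·8 + 7 —bump→ 9^(9 + 1) + 3·9^3 + 3·9^2 + 2·9 + 7 = 3486786856 —(−1)→ 3486786855
3486786855 —HB9→ 9^(9 + 1) + 3·9^3 + 3·9^2 + 2·9 + 6 —bump→ 10^(10 + 1) + 3·10^3 + 3·10^2 + 2·10 + 6 = 100000003326 —(−1)→ 100000003325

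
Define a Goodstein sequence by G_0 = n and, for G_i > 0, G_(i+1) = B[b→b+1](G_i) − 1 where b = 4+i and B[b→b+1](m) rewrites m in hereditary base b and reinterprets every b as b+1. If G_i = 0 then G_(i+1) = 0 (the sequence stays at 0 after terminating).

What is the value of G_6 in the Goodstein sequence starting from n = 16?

39

G_0 = 16. HB_4(16) = 4^2. Bump = 25. G_1 = 24.
G_1 = 24. HB_5(24) = 4·5 + 4. Bump = 28. G_2 = 27.
G_2 = 27. HB_6(27) = 4·6 + 3. Bump = 31. G_3 = 30.
G_3 = 30. HB_7(30) = 4·7 + 2. Bump = 34. G_4 = 33.
G_4 = 33. HB_8(33) = 4·8 + 1. Bump = 37. G_5 = 36.
G_5 = 36. HB_9(36) = 4·9. Bump = 40. G_6 = 39.
G_6 = 39. HB_10(39) = 3·10 + 9. Bump = 42. G_7 = 41.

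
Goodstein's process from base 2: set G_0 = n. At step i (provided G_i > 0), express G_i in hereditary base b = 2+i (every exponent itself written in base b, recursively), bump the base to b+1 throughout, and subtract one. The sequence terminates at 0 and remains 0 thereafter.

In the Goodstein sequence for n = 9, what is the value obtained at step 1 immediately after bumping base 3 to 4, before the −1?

1024

base 2: 9 = 2^(2 + 1) + 1; at 3: 3^(3 + 1) + 1 = 82; next = 81
base 3: 81 = 3^(3 + 1); at 4: 4^(4 + 1) = 1024; next = 1023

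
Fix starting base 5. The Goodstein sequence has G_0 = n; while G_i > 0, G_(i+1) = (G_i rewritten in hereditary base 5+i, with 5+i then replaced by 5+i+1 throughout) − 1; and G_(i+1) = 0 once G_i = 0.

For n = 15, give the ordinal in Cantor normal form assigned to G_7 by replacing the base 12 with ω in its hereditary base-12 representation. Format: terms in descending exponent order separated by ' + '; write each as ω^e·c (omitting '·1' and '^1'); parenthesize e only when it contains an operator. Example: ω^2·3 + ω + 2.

15 —HB5→ 3·5 —bump→ 3·6 = 18 —(−1)→ 17
17 —HB6→ 2·6 + 5 —bump→ 2·7 + 5 = 19 —(−1)→ 18
18 —HB7→ 2·7 + 4 —bump→ 2·8 + 4 = 20 —(−1)→ 19
19 —HB8→ 2·8 + 3 —bump→ 2·9 + 3 = 21 —(−1)→ 20
20 —HB9→ 2·9 + 2 —bump→ 2·10 + 2 = 22 —(−1)→ 21
21 —HB10→ 2·10 + 1 —bump→ 2·11 + 1 = 23 —(−1)→ 22
22 —HB11→ 2·11 —bump→ 2·12 = 24 —(−1)→ 23
23 —HB12→ 12 + 11 —bump→ 13 + 11 = 24 —(−1)→ 23

ω + 11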